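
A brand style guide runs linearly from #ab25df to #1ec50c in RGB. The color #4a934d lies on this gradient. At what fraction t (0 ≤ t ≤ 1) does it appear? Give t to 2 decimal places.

0.69

Invert the lerp on the B channel (largest span, 211): t = (77 − 223) / (12 − 223) = -146/-211 = 0.69194.
Check on R: (74 − 171)/(30 − 171) = 0.6879 ✓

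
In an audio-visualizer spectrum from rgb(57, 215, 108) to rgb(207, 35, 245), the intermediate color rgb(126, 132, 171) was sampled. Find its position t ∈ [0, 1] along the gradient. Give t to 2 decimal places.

0.46

Invert the lerp on the G channel (largest span, 180): t = (132 − 215) / (35 − 215) = -83/-180 = 0.46111.
Check on R: (126 − 57)/(207 − 57) = 0.46 ✓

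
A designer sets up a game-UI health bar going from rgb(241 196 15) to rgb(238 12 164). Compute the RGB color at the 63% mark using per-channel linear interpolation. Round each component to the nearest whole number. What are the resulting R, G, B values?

(239, 80, 109)

63% corresponds to t = 0.63.
R = 241 + 0.63 × (238 − 241) = 241 + 0.63 × -3 = 239.11 → 239
G = 196 + 0.63 × (12 − 196) = 196 + 0.63 × -184 = 80.08 → 80
B = 15 + 0.63 × (164 − 15) = 15 + 0.63 × 149 = 108.87 → 109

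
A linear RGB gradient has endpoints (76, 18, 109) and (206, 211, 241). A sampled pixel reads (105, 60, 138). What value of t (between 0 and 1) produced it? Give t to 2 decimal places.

0.22

Invert the lerp on the G channel (largest span, 193): t = (60 − 18) / (211 − 18) = 42/193 = 0.21762.
Check on R: (105 − 76)/(206 − 76) = 0.2231 ✓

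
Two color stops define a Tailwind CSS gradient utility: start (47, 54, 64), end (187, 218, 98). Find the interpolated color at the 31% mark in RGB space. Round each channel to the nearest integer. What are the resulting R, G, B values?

(90, 105, 75)

31% corresponds to t = 0.31.
R = 47 + 0.31 × (187 − 47) = 47 + 0.31 × 140 = 90.4 → 90
G = 54 + 0.31 × (218 − 54) = 54 + 0.31 × 164 = 104.84 → 105
B = 64 + 0.31 × (98 − 64) = 64 + 0.31 × 34 = 74.54 → 75
So the blended color is (90, 105, 75), about #5a694b.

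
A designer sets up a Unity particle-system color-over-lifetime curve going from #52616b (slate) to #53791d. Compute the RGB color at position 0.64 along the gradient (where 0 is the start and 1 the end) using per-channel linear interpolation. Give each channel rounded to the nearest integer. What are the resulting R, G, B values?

#52616b → (82, 97, 107); #53791d → (83, 121, 29).
R = 82 + 0.64 × (83 − 82) = 82 + 0.64 × 1 = 82.64 → 83
G = 97 + 0.64 × (121 − 97) = 97 + 0.64 × 24 = 112.36 → 112
B = 107 + 0.64 × (29 − 107) = 107 + 0.64 × -78 = 57.08 → 57

(83, 112, 57)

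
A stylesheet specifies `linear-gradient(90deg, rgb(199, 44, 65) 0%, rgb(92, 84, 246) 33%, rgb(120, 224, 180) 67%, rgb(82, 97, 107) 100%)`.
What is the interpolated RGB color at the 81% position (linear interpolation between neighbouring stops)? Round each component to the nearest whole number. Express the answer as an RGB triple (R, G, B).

81% lies between the 67% and 100% stops, so the local fraction is t = (81 − 67)/(100 − 67) = 14/33 ≈ 0.4242.
R = 120 + 0.4242 × (82 − 120) = 103.88 → 104
G = 224 + 0.4242 × (97 − 224) = 170.127 → 170
B = 180 + 0.4242 × (107 − 180) = 149.033 → 149

(104, 170, 149)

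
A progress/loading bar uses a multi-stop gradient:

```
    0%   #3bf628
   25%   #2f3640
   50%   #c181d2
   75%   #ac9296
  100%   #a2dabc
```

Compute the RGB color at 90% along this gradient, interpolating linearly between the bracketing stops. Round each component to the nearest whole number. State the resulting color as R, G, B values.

(166, 189, 173)

90% lies between the 75% and 100% stops, so the local fraction is t = (90 − 75)/(100 − 75) = 15/25 ≈ 0.6.
#ac9296 → (172, 146, 150); #a2dabc → (162, 218, 188).
R = 172 + 0.6 × (162 − 172) = 166 → 166
G = 146 + 0.6 × (218 − 146) = 189.2 → 189
B = 150 + 0.6 × (188 − 150) = 172.8 → 173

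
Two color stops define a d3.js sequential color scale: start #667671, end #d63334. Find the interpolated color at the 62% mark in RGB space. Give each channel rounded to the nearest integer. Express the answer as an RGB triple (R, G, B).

#667671 → (102, 118, 113); #d63334 → (214, 51, 52).
62% corresponds to t = 0.62.
R = 102 + 0.62 × (214 − 102) = 102 + 0.62 × 112 = 171.44 → 171
G = 118 + 0.62 × (51 − 118) = 118 + 0.62 × -67 = 76.46 → 76
B = 113 + 0.62 × (52 − 113) = 113 + 0.62 × -61 = 75.18 → 75

(171, 76, 75)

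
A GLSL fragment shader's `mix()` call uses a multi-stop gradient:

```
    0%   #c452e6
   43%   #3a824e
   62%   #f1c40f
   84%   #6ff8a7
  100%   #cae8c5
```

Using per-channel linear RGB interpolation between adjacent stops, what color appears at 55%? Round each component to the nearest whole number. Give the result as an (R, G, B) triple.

55% lies between the 43% and 62% stops, so the local fraction is t = (55 − 43)/(62 − 43) = 12/19 ≈ 0.6316.
#3a824e → (58, 130, 78); #f1c40f → (241, 196, 15).
R = 58 + 0.6316 × (241 − 58) = 173.583 → 174
G = 130 + 0.6316 × (196 − 130) = 171.686 → 172
B = 78 + 0.6316 × (15 − 78) = 38.209 → 38

(174, 172, 38)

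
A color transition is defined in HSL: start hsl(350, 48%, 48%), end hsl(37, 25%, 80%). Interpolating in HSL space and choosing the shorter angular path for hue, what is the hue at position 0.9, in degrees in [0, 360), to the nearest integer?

Hue: 37 − 350 = -313°, but |-313| > 180 so the shorter arc goes the other way: Δh = -313 + 360 = 47°.
H = 350 + 0.9 × (47) = 392.3 → 392 → 392 mod 360 = 32°

32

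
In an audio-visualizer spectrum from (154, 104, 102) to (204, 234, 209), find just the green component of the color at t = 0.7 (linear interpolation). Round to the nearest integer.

G = 104 + 0.7 × (234 − 104) = 195 → 195

195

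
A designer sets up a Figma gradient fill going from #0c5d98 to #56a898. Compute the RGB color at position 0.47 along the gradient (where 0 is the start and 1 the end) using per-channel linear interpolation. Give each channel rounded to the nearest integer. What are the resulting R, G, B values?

(47, 128, 152)

#0c5d98 → (12, 93, 152); #56a898 → (86, 168, 152).
R = 12 + 0.47 × (86 − 12) = 12 + 0.47 × 74 = 46.78 → 47
G = 93 + 0.47 × (168 − 93) = 93 + 0.47 × 75 = 128.25 → 128
B = 152 + 0.47 × (152 − 152) = 152 + 0.47 × 0 = 152 → 152
So the blended color is (47, 128, 152), about #2f8098.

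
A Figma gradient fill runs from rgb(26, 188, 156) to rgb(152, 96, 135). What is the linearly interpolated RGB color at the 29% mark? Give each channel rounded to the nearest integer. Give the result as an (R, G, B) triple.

(63, 161, 150)

29% corresponds to t = 0.29.
R = 26 + 0.29 × (152 − 26) = 26 + 0.29 × 126 = 62.54 → 63
G = 188 + 0.29 × (96 − 188) = 188 + 0.29 × -92 = 161.32 → 161
B = 156 + 0.29 × (135 − 156) = 156 + 0.29 × -21 = 149.91 → 150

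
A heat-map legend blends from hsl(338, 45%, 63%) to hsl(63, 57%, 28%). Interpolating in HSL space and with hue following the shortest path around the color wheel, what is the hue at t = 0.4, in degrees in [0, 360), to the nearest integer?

Hue: 63 − 338 = -275°, but |-275| > 180 so the shorter arc goes the other way: Δh = -275 + 360 = 85°.
H = 338 + 0.4 × (85) = 372 → 372 → 372 mod 360 = 12°

12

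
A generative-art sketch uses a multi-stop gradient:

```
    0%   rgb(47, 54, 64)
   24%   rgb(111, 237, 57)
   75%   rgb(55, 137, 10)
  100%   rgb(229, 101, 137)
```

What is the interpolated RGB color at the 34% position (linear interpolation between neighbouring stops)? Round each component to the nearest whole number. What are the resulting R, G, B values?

(100, 217, 48)

34% lies between the 24% and 75% stops, so the local fraction is t = (34 − 24)/(75 − 24) = 10/51 ≈ 0.1961.
R = 111 + 0.1961 × (55 − 111) = 100.018 → 100
G = 237 + 0.1961 × (137 − 237) = 217.39 → 217
B = 57 + 0.1961 × (10 − 57) = 47.783 → 48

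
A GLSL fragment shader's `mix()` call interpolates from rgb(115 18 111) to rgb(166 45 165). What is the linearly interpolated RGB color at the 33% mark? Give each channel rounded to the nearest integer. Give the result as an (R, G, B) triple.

33% corresponds to t = 0.33.
R = 115 + 0.33 × (166 − 115) = 115 + 0.33 × 51 = 131.83 → 132
G = 18 + 0.33 × (45 − 18) = 18 + 0.33 × 27 = 26.91 → 27
B = 111 + 0.33 × (165 − 111) = 111 + 0.33 × 54 = 128.82 → 129

(132, 27, 129)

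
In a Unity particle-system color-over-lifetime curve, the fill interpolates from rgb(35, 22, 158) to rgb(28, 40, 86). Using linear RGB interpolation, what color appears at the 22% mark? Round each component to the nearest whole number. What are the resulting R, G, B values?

(33, 26, 142)

22% corresponds to t = 0.22.
R = 35 + 0.22 × (28 − 35) = 35 + 0.22 × -7 = 33.46 → 33
G = 22 + 0.22 × (40 − 22) = 22 + 0.22 × 18 = 25.96 → 26
B = 158 + 0.22 × (86 − 158) = 158 + 0.22 × -72 = 142.16 → 142
So the blended color is (33, 26, 142), about #211a8e.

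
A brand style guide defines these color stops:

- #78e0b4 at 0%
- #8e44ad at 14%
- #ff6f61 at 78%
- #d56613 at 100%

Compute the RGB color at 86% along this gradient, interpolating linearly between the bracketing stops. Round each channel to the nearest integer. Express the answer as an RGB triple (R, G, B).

(240, 108, 69)

86% lies between the 78% and 100% stops, so the local fraction is t = (86 − 78)/(100 − 78) = 8/22 ≈ 0.3636.
#ff6f61 → (255, 111, 97); #d56613 → (213, 102, 19).
R = 255 + 0.3636 × (213 − 255) = 239.729 → 240
G = 111 + 0.3636 × (102 − 111) = 107.728 → 108
B = 97 + 0.3636 × (19 − 97) = 68.639 → 69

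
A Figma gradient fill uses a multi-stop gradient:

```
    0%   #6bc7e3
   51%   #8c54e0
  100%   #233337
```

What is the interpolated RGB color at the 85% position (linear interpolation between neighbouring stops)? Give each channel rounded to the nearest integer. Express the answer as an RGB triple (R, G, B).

(67, 61, 107)

85% lies between the 51% and 100% stops, so the local fraction is t = (85 − 51)/(100 − 51) = 34/49 ≈ 0.6939.
#8c54e0 → (140, 84, 224); #233337 → (35, 51, 55).
R = 140 + 0.6939 × (35 − 140) = 67.141 → 67
G = 84 + 0.6939 × (51 − 84) = 61.101 → 61
B = 224 + 0.6939 × (55 − 224) = 106.731 → 107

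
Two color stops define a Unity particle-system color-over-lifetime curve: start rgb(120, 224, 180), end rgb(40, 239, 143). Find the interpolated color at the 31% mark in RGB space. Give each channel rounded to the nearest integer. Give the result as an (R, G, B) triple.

(95, 229, 169)

31% corresponds to t = 0.31.
R = 120 + 0.31 × (40 − 120) = 120 + 0.31 × -80 = 95.2 → 95
G = 224 + 0.31 × (239 − 224) = 224 + 0.31 × 15 = 228.65 → 229
B = 180 + 0.31 × (143 − 180) = 180 + 0.31 × -37 = 168.53 → 169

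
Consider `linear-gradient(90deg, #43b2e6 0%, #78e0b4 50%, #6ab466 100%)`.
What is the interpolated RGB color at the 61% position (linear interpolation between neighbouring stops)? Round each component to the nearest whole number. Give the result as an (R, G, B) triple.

61% lies between the 50% and 100% stops, so the local fraction is t = (61 − 50)/(100 − 50) = 11/50 ≈ 0.22.
#78e0b4 → (120, 224, 180); #6ab466 → (106, 180, 102).
R = 120 + 0.22 × (106 − 120) = 116.92 → 117
G = 224 + 0.22 × (180 − 224) = 214.32 → 214
B = 180 + 0.22 × (102 − 180) = 162.84 → 163

(117, 214, 163)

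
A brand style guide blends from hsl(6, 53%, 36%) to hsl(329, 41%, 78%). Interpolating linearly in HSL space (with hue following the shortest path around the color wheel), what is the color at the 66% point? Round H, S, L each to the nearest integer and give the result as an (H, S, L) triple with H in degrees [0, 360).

(342, 45, 64)

Hue: 329 − 6 = 323°, but |323| > 180 so the shorter arc goes the other way: Δh = 323 − 360 = -37°.
H = 6 + 0.66 × (-37) = -18.42 → -18 → -18 mod 360 = 342°
S = 53 + 0.66 × (41 − 53) = 45.08 → 45%
L = 36 + 0.66 × (78 − 36) = 63.72 → 64%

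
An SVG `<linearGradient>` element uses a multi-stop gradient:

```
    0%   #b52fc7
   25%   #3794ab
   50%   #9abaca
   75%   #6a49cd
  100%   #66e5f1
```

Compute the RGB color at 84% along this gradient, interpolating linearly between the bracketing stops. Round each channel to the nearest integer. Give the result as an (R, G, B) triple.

84% lies between the 75% and 100% stops, so the local fraction is t = (84 − 75)/(100 − 75) = 9/25 ≈ 0.36.
#6a49cd → (106, 73, 205); #66e5f1 → (102, 229, 241).
R = 106 + 0.36 × (102 − 106) = 104.56 → 105
G = 73 + 0.36 × (229 − 73) = 129.16 → 129
B = 205 + 0.36 × (241 − 205) = 217.96 → 218

(105, 129, 218)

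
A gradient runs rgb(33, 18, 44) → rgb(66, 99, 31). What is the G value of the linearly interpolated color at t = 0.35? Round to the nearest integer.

46

G = 18 + 0.35 × (99 − 18) = 46.35 → 46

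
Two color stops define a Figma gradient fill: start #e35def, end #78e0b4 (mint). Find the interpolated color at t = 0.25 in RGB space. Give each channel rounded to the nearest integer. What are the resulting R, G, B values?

#e35def → (227, 93, 239); #78e0b4 → (120, 224, 180).
R = 227 + 0.25 × (120 − 227) = 227 + 0.25 × -107 = 200.25 → 200
G = 93 + 0.25 × (224 − 93) = 93 + 0.25 × 131 = 125.75 → 126
B = 239 + 0.25 × (180 − 239) = 239 + 0.25 × -59 = 224.25 → 224
So the blended color is (200, 126, 224), about #c87ee0.

(200, 126, 224)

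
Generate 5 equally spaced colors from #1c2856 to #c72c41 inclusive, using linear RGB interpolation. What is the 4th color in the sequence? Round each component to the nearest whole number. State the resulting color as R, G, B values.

(156, 43, 70)

With 5 swatches and endpoints inclusive, swatch 4 sits at t = (4 − 1)/(5 − 1) = 3/4 ≈ 0.75.
#1c2856 → (28, 40, 86); #c72c41 → (199, 44, 65).
R = 28 + 0.75 × (199 − 28) = 156.25 → 156
G = 40 + 0.75 × (44 − 40) = 43 → 43
B = 86 + 0.75 × (65 − 86) = 70.25 → 70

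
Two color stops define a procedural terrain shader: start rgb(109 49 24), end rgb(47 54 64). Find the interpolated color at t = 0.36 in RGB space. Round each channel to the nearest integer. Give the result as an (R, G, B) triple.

R = 109 + 0.36 × (47 − 109) = 109 + 0.36 × -62 = 86.68 → 87
G = 49 + 0.36 × (54 − 49) = 49 + 0.36 × 5 = 50.8 → 51
B = 24 + 0.36 × (64 − 24) = 24 + 0.36 × 40 = 38.4 → 38

(87, 51, 38)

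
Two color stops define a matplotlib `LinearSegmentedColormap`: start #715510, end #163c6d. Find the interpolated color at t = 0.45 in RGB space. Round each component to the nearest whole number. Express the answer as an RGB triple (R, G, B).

(72, 74, 58)

#715510 → (113, 85, 16); #163c6d → (22, 60, 109).
R = 113 + 0.45 × (22 − 113) = 113 + 0.45 × -91 = 72.05 → 72
G = 85 + 0.45 × (60 − 85) = 85 + 0.45 × -25 = 73.75 → 74
B = 16 + 0.45 × (109 − 16) = 16 + 0.45 × 93 = 57.85 → 58
So the blended color is (72, 74, 58), about #484a3a.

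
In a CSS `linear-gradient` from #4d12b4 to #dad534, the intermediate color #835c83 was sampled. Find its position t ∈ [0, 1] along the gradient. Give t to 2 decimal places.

0.38

Invert the lerp on the G channel (largest span, 195): t = (92 − 18) / (213 − 18) = 74/195 = 0.37949.
Check on R: (131 − 77)/(218 − 77) = 0.383 ✓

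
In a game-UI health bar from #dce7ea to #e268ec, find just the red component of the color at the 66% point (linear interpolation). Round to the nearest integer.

R₁ = 220 (from #dce7ea), R₂ = 226 (from #e268ec).
R = 220 + 0.66 × (226 − 220) = 223.96 → 224

224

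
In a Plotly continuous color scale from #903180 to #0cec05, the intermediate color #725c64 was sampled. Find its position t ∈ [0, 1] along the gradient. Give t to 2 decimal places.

Invert the lerp on the G channel (largest span, 187): t = (92 − 49) / (236 − 49) = 43/187 = 0.22995.
Check on R: (114 − 144)/(12 − 144) = 0.2273 ✓

0.23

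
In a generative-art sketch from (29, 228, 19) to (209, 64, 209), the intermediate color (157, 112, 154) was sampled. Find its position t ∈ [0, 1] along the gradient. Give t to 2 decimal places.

Invert the lerp on the B channel (largest span, 190): t = (154 − 19) / (209 − 19) = 135/190 = 0.71053.
Check on R: (157 − 29)/(209 − 29) = 0.7111 ✓

0.71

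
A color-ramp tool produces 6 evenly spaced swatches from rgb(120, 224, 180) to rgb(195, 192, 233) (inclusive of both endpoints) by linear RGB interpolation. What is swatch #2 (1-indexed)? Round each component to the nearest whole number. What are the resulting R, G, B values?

(135, 218, 191)

With 6 swatches and endpoints inclusive, swatch 2 sits at t = (2 − 1)/(6 − 1) = 1/5 ≈ 0.2.
R = 120 + 0.2 × (195 − 120) = 135 → 135
G = 224 + 0.2 × (192 − 224) = 217.6 → 218
B = 180 + 0.2 × (233 − 180) = 190.6 → 191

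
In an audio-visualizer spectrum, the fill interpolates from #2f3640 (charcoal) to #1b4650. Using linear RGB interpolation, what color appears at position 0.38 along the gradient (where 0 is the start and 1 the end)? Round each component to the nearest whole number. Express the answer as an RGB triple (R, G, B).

#2f3640 → (47, 54, 64); #1b4650 → (27, 70, 80).
R = 47 + 0.38 × (27 − 47) = 47 + 0.38 × -20 = 39.4 → 39
G = 54 + 0.38 × (70 − 54) = 54 + 0.38 × 16 = 60.08 → 60
B = 64 + 0.38 × (80 − 64) = 64 + 0.38 × 16 = 70.08 → 70

(39, 60, 70)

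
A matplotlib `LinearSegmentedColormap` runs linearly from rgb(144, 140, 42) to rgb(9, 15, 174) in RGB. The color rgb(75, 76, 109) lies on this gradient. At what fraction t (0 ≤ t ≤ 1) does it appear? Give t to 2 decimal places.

0.51

Invert the lerp on the R channel (largest span, 135): t = (75 − 144) / (9 − 144) = -69/-135 = 0.51111.
Check on G: (76 − 140)/(15 − 140) = 0.512 ✓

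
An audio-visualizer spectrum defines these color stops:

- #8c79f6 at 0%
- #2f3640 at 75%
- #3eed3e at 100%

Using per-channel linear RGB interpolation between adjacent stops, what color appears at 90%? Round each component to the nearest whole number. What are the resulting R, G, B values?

(56, 164, 63)

90% lies between the 75% and 100% stops, so the local fraction is t = (90 − 75)/(100 − 75) = 15/25 ≈ 0.6.
#2f3640 → (47, 54, 64); #3eed3e → (62, 237, 62).
R = 47 + 0.6 × (62 − 47) = 56 → 56
G = 54 + 0.6 × (237 − 54) = 163.8 → 164
B = 64 + 0.6 × (62 − 64) = 62.8 → 63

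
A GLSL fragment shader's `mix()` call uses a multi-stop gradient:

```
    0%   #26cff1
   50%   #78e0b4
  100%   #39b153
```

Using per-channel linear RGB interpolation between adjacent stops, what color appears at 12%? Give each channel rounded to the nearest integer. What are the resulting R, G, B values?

12% lies between the 0% and 50% stops, so the local fraction is t = (12 − 0)/(50 − 0) = 12/50 ≈ 0.24.
#26cff1 → (38, 207, 241); #78e0b4 → (120, 224, 180).
R = 38 + 0.24 × (120 − 38) = 57.68 → 58
G = 207 + 0.24 × (224 − 207) = 211.08 → 211
B = 241 + 0.24 × (180 − 241) = 226.36 → 226

(58, 211, 226)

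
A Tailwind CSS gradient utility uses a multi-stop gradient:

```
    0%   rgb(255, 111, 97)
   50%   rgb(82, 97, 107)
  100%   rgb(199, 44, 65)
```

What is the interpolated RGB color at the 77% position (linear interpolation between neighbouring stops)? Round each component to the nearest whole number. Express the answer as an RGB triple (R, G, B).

77% lies between the 50% and 100% stops, so the local fraction is t = (77 − 50)/(100 − 50) = 27/50 ≈ 0.54.
R = 82 + 0.54 × (199 − 82) = 145.18 → 145
G = 97 + 0.54 × (44 − 97) = 68.38 → 68
B = 107 + 0.54 × (65 − 107) = 84.32 → 84

(145, 68, 84)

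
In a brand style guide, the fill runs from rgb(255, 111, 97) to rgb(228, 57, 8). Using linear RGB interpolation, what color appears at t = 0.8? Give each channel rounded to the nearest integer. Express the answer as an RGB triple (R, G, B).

R = 255 + 0.8 × (228 − 255) = 255 + 0.8 × -27 = 233.4 → 233
G = 111 + 0.8 × (57 − 111) = 111 + 0.8 × -54 = 67.8 → 68
B = 97 + 0.8 × (8 − 97) = 97 + 0.8 × -89 = 25.8 → 26

(233, 68, 26)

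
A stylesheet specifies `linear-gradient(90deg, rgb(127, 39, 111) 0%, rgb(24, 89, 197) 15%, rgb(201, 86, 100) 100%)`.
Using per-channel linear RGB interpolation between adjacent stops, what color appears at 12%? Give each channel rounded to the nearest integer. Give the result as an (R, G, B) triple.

(45, 79, 180)

12% lies between the 0% and 15% stops, so the local fraction is t = (12 − 0)/(15 − 0) = 12/15 ≈ 0.8.
R = 127 + 0.8 × (24 − 127) = 44.6 → 45
G = 39 + 0.8 × (89 − 39) = 79 → 79
B = 111 + 0.8 × (197 − 111) = 179.8 → 180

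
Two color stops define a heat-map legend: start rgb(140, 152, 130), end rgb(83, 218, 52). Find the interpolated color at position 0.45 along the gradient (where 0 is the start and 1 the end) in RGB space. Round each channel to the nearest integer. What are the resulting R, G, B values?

R = 140 + 0.45 × (83 − 140) = 140 + 0.45 × -57 = 114.35 → 114
G = 152 + 0.45 × (218 − 152) = 152 + 0.45 × 66 = 181.7 → 182
B = 130 + 0.45 × (52 − 130) = 130 + 0.45 × -78 = 94.9 → 95

(114, 182, 95)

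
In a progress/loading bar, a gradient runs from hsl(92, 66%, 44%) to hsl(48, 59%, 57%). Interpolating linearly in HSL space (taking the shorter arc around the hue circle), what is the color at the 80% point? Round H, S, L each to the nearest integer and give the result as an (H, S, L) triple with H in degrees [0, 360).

Hue arc: Δh = 48 − 92 = -44° (|Δh| ≤ 180, already the shorter path).
H = 92 + 0.8 × (-44) = 56.8 → 57°
S = 66 + 0.8 × (59 − 66) = 60.4 → 60%
L = 44 + 0.8 × (57 − 44) = 54.4 → 54%

(57, 60, 54)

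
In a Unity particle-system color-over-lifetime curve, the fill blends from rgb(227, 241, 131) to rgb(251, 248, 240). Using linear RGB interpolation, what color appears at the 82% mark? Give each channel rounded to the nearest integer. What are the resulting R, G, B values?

(247, 247, 220)

82% corresponds to t = 0.82.
R = 227 + 0.82 × (251 − 227) = 227 + 0.82 × 24 = 246.68 → 247
G = 241 + 0.82 × (248 − 241) = 241 + 0.82 × 7 = 246.74 → 247
B = 131 + 0.82 × (240 − 131) = 131 + 0.82 × 109 = 220.38 → 220
So the blended color is (247, 247, 220), about #f7f7dc.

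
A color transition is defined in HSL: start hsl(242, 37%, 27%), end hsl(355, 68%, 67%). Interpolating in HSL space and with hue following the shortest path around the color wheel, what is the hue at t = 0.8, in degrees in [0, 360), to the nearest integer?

332

Hue arc: Δh = 355 − 242 = 113° (|Δh| ≤ 180, already the shorter path).
H = 242 + 0.8 × (113) = 332.4 → 332°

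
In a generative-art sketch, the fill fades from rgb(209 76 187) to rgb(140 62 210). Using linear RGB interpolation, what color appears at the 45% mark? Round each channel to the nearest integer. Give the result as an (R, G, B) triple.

45% corresponds to t = 0.45.
R = 209 + 0.45 × (140 − 209) = 209 + 0.45 × -69 = 177.95 → 178
G = 76 + 0.45 × (62 − 76) = 76 + 0.45 × -14 = 69.7 → 70
B = 187 + 0.45 × (210 − 187) = 187 + 0.45 × 23 = 197.35 → 197
So the blended color is (178, 70, 197), about #b246c5.

(178, 70, 197)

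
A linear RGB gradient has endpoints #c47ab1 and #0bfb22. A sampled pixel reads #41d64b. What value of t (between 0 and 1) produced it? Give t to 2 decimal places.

0.71

Invert the lerp on the R channel (largest span, 185): t = (65 − 196) / (11 − 196) = -131/-185 = 0.70811.
Check on G: (214 − 122)/(251 − 122) = 0.7132 ✓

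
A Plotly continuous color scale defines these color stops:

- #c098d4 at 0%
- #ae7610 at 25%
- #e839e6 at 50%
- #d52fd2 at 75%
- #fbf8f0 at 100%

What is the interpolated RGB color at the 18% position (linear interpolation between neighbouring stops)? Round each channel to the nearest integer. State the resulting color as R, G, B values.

(179, 128, 71)

18% lies between the 0% and 25% stops, so the local fraction is t = (18 − 0)/(25 − 0) = 18/25 ≈ 0.72.
#c098d4 → (192, 152, 212); #ae7610 → (174, 118, 16).
R = 192 + 0.72 × (174 − 192) = 179.04 → 179
G = 152 + 0.72 × (118 − 152) = 127.52 → 128
B = 212 + 0.72 × (16 − 212) = 70.88 → 71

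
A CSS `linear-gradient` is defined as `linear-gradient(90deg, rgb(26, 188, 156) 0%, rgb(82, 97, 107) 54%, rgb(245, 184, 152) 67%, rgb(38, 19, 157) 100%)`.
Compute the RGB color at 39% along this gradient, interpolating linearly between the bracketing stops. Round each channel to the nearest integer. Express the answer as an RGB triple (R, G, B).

39% lies between the 0% and 54% stops, so the local fraction is t = (39 − 0)/(54 − 0) = 39/54 ≈ 0.7222.
R = 26 + 0.7222 × (82 − 26) = 66.443 → 66
G = 188 + 0.7222 × (97 − 188) = 122.28 → 122
B = 156 + 0.7222 × (107 − 156) = 120.612 → 121

(66, 122, 121)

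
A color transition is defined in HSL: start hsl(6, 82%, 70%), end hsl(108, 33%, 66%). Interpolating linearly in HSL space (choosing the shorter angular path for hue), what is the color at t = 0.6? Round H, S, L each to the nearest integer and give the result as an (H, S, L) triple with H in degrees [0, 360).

(67, 53, 68)

Hue arc: Δh = 108 − 6 = 102° (|Δh| ≤ 180, already the shorter path).
H = 6 + 0.6 × (102) = 67.2 → 67°
S = 82 + 0.6 × (33 − 82) = 52.6 → 53%
L = 70 + 0.6 × (66 − 70) = 67.6 → 68%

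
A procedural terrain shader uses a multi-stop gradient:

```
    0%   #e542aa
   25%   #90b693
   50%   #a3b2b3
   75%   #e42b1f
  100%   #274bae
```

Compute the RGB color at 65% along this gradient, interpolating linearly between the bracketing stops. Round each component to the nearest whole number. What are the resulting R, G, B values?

65% lies between the 50% and 75% stops, so the local fraction is t = (65 − 50)/(75 − 50) = 15/25 ≈ 0.6.
#a3b2b3 → (163, 178, 179); #e42b1f → (228, 43, 31).
R = 163 + 0.6 × (228 − 163) = 202 → 202
G = 178 + 0.6 × (43 − 178) = 97 → 97
B = 179 + 0.6 × (31 − 179) = 90.2 → 90

(202, 97, 90)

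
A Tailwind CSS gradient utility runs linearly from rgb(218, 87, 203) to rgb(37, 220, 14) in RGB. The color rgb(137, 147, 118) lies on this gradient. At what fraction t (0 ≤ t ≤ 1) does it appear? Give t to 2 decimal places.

Invert the lerp on the B channel (largest span, 189): t = (118 − 203) / (14 − 203) = -85/-189 = 0.44974.
Check on R: (137 − 218)/(37 − 218) = 0.4475 ✓

0.45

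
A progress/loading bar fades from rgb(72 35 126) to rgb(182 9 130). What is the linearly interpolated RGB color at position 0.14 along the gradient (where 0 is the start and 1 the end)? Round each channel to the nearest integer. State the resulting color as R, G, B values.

(87, 31, 127)

R = 72 + 0.14 × (182 − 72) = 72 + 0.14 × 110 = 87.4 → 87
G = 35 + 0.14 × (9 − 35) = 35 + 0.14 × -26 = 31.36 → 31
B = 126 + 0.14 × (130 − 126) = 126 + 0.14 × 4 = 126.56 → 127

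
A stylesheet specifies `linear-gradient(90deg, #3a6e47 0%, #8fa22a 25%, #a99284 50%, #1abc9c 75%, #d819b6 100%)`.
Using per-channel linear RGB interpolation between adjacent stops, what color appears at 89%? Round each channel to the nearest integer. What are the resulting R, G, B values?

(132, 97, 171)

89% lies between the 75% and 100% stops, so the local fraction is t = (89 − 75)/(100 − 75) = 14/25 ≈ 0.56.
#1abc9c → (26, 188, 156); #d819b6 → (216, 25, 182).
R = 26 + 0.56 × (216 − 26) = 132.4 → 132
G = 188 + 0.56 × (25 − 188) = 96.72 → 97
B = 156 + 0.56 × (182 − 156) = 170.56 → 171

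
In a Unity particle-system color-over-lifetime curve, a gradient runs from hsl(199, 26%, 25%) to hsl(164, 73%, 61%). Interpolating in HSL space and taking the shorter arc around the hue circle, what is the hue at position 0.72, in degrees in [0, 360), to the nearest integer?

174

Hue arc: Δh = 164 − 199 = -35° (|Δh| ≤ 180, already the shorter path).
H = 199 + 0.72 × (-35) = 173.8 → 174°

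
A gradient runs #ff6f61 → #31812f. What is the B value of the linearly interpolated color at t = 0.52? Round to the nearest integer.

B₁ = 97 (from #ff6f61), B₂ = 47 (from #31812f).
B = 97 + 0.52 × (47 − 97) = 71 → 71

71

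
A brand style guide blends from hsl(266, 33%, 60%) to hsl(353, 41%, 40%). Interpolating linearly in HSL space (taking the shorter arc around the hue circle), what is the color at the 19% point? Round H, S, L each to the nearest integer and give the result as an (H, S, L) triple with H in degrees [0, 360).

(283, 35, 56)

Hue arc: Δh = 353 − 266 = 87° (|Δh| ≤ 180, already the shorter path).
H = 266 + 0.19 × (87) = 282.53 → 283°
S = 33 + 0.19 × (41 − 33) = 34.52 → 35%
L = 60 + 0.19 × (40 − 60) = 56.2 → 56%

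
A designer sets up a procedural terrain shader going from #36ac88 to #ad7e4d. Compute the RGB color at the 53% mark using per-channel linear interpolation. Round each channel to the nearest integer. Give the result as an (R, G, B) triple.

(117, 148, 105)

#36ac88 → (54, 172, 136); #ad7e4d → (173, 126, 77).
53% corresponds to t = 0.53.
R = 54 + 0.53 × (173 − 54) = 54 + 0.53 × 119 = 117.07 → 117
G = 172 + 0.53 × (126 − 172) = 172 + 0.53 × -46 = 147.62 → 148
B = 136 + 0.53 × (77 − 136) = 136 + 0.53 × -59 = 104.73 → 105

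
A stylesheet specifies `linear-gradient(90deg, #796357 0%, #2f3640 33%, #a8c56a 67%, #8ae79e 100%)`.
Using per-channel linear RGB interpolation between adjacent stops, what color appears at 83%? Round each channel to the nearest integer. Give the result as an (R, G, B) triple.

83% lies between the 67% and 100% stops, so the local fraction is t = (83 − 67)/(100 − 67) = 16/33 ≈ 0.4848.
#a8c56a → (168, 197, 106); #8ae79e → (138, 231, 158).
R = 168 + 0.4848 × (138 − 168) = 153.456 → 153
G = 197 + 0.4848 × (231 − 197) = 213.483 → 213
B = 106 + 0.4848 × (158 − 106) = 131.21 → 131

(153, 213, 131)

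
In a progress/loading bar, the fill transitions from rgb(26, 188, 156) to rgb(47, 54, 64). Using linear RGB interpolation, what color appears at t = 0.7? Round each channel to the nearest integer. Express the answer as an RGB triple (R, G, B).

R = 26 + 0.7 × (47 − 26) = 26 + 0.7 × 21 = 40.7 → 41
G = 188 + 0.7 × (54 − 188) = 188 + 0.7 × -134 = 94.2 → 94
B = 156 + 0.7 × (64 − 156) = 156 + 0.7 × -92 = 91.6 → 92

(41, 94, 92)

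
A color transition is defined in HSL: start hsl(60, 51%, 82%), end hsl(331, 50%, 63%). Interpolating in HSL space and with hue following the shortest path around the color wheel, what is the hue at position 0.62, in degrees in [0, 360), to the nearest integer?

5

Hue: 331 − 60 = 271°, but |271| > 180 so the shorter arc goes the other way: Δh = 271 − 360 = -89°.
H = 60 + 0.62 × (-89) = 4.82 → 5°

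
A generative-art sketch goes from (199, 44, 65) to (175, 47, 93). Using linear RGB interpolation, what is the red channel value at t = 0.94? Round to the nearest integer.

R = 199 + 0.94 × (175 − 199) = 176.44 → 176

176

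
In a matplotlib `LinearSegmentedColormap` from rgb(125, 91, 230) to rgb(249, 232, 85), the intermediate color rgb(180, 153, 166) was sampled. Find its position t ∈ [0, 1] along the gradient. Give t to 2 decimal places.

Invert the lerp on the B channel (largest span, 145): t = (166 − 230) / (85 − 230) = -64/-145 = 0.44138.
Check on R: (180 − 125)/(249 − 125) = 0.4435 ✓

0.44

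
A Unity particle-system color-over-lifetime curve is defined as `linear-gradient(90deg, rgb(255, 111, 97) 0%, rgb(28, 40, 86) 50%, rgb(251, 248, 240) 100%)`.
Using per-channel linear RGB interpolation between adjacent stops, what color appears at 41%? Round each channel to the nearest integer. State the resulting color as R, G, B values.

(69, 53, 88)

41% lies between the 0% and 50% stops, so the local fraction is t = (41 − 0)/(50 − 0) = 41/50 ≈ 0.82.
R = 255 + 0.82 × (28 − 255) = 68.86 → 69
G = 111 + 0.82 × (40 − 111) = 52.78 → 53
B = 97 + 0.82 × (86 − 97) = 87.98 → 88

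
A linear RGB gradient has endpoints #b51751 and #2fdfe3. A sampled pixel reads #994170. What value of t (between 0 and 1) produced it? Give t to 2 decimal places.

0.21

Invert the lerp on the G channel (largest span, 200): t = (65 − 23) / (223 − 23) = 42/200 = 0.21.
Check on R: (153 − 181)/(47 − 181) = 0.209 ✓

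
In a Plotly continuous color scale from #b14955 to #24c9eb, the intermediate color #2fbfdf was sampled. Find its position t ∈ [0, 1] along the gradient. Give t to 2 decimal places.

Invert the lerp on the B channel (largest span, 150): t = (223 − 85) / (235 − 85) = 138/150 = 0.92.
Check on R: (47 − 177)/(36 − 177) = 0.922 ✓

0.92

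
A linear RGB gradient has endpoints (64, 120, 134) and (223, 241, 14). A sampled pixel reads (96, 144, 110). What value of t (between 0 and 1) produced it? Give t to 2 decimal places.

Invert the lerp on the R channel (largest span, 159): t = (96 − 64) / (223 − 64) = 32/159 = 0.20126.
Check on G: (144 − 120)/(241 − 120) = 0.1983 ✓

0.20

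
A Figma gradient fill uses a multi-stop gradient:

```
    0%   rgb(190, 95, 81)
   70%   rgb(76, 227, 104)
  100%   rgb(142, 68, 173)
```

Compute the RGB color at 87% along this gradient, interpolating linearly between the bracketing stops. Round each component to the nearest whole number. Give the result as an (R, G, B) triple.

87% lies between the 70% and 100% stops, so the local fraction is t = (87 − 70)/(100 − 70) = 17/30 ≈ 0.5667.
R = 76 + 0.5667 × (142 − 76) = 113.402 → 113
G = 227 + 0.5667 × (68 − 227) = 136.895 → 137
B = 104 + 0.5667 × (173 − 104) = 143.102 → 143

(113, 137, 143)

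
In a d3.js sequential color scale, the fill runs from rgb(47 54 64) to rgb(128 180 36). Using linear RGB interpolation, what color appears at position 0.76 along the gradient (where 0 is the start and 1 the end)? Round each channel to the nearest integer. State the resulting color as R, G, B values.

R = 47 + 0.76 × (128 − 47) = 47 + 0.76 × 81 = 108.56 → 109
G = 54 + 0.76 × (180 − 54) = 54 + 0.76 × 126 = 149.76 → 150
B = 64 + 0.76 × (36 − 64) = 64 + 0.76 × -28 = 42.72 → 43

(109, 150, 43)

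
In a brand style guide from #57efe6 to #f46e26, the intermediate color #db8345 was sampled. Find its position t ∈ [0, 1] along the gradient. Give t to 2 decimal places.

Invert the lerp on the B channel (largest span, 192): t = (69 − 230) / (38 − 230) = -161/-192 = 0.83854.
Check on R: (219 − 87)/(244 − 87) = 0.8408 ✓

0.84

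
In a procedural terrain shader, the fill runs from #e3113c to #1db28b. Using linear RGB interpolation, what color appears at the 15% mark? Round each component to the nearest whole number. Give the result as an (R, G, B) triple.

#e3113c → (227, 17, 60); #1db28b → (29, 178, 139).
15% corresponds to t = 0.15.
R = 227 + 0.15 × (29 − 227) = 227 + 0.15 × -198 = 197.3 → 197
G = 17 + 0.15 × (178 − 17) = 17 + 0.15 × 161 = 41.15 → 41
B = 60 + 0.15 × (139 − 60) = 60 + 0.15 × 79 = 71.85 → 72

(197, 41, 72)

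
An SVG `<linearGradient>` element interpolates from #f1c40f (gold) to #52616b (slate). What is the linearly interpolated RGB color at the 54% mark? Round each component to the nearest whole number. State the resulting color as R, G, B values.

#f1c40f → (241, 196, 15); #52616b → (82, 97, 107).
54% corresponds to t = 0.54.
R = 241 + 0.54 × (82 − 241) = 241 + 0.54 × -159 = 155.14 → 155
G = 196 + 0.54 × (97 − 196) = 196 + 0.54 × -99 = 142.54 → 143
B = 15 + 0.54 × (107 − 15) = 15 + 0.54 × 92 = 64.68 → 65
So the blended color is (155, 143, 65), about #9b8f41.

(155, 143, 65)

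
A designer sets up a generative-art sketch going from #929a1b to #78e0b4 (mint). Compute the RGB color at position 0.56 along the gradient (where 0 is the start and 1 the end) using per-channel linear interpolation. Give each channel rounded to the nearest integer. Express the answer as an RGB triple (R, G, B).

#929a1b → (146, 154, 27); #78e0b4 → (120, 224, 180).
R = 146 + 0.56 × (120 − 146) = 146 + 0.56 × -26 = 131.44 → 131
G = 154 + 0.56 × (224 − 154) = 154 + 0.56 × 70 = 193.2 → 193
B = 27 + 0.56 × (180 − 27) = 27 + 0.56 × 153 = 112.68 → 113
So the blended color is (131, 193, 113), about #83c171.

(131, 193, 113)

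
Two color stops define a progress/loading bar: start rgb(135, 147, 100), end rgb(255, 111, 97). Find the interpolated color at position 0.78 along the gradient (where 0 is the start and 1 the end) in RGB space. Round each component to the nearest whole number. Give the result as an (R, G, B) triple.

R = 135 + 0.78 × (255 − 135) = 135 + 0.78 × 120 = 228.6 → 229
G = 147 + 0.78 × (111 − 147) = 147 + 0.78 × -36 = 118.92 → 119
B = 100 + 0.78 × (97 − 100) = 100 + 0.78 × -3 = 97.66 → 98

(229, 119, 98)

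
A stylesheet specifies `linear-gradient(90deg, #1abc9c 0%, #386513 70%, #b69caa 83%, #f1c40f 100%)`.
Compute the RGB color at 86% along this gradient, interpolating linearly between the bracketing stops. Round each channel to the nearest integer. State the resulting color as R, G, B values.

(192, 163, 143)

86% lies between the 83% and 100% stops, so the local fraction is t = (86 − 83)/(100 − 83) = 3/17 ≈ 0.1765.
#b69caa → (182, 156, 170); #f1c40f → (241, 196, 15).
R = 182 + 0.1765 × (241 − 182) = 192.413 → 192
G = 156 + 0.1765 × (196 − 156) = 163.06 → 163
B = 170 + 0.1765 × (15 − 170) = 142.643 → 143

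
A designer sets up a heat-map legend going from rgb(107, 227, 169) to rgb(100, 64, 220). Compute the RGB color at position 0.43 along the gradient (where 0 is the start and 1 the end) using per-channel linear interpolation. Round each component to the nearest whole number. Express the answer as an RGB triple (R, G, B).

R = 107 + 0.43 × (100 − 107) = 107 + 0.43 × -7 = 103.99 → 104
G = 227 + 0.43 × (64 − 227) = 227 + 0.43 × -163 = 156.91 → 157
B = 169 + 0.43 × (220 − 169) = 169 + 0.43 × 51 = 190.93 → 191
So the blended color is (104, 157, 191), about #689dbf.

(104, 157, 191)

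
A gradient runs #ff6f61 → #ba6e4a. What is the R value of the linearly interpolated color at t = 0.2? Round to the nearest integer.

241

R₁ = 255 (from #ff6f61), R₂ = 186 (from #ba6e4a).
R = 255 + 0.2 × (186 − 255) = 241.2 → 241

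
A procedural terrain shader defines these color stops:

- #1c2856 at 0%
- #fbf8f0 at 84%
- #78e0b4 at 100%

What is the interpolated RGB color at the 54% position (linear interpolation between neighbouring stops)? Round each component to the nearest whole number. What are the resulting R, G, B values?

54% lies between the 0% and 84% stops, so the local fraction is t = (54 − 0)/(84 − 0) = 54/84 ≈ 0.6429.
#1c2856 → (28, 40, 86); #fbf8f0 → (251, 248, 240).
R = 28 + 0.6429 × (251 − 28) = 171.367 → 171
G = 40 + 0.6429 × (248 − 40) = 173.723 → 174
B = 86 + 0.6429 × (240 − 86) = 185.007 → 185

(171, 174, 185)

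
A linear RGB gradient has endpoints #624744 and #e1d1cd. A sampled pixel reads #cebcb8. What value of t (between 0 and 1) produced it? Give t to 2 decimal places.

0.85

Invert the lerp on the G channel (largest span, 138): t = (188 − 71) / (209 − 71) = 117/138 = 0.84783.
Check on R: (206 − 98)/(225 − 98) = 0.8504 ✓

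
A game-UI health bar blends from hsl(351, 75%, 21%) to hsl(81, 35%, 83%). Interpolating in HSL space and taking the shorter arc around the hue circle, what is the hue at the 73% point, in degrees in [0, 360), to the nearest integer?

Hue: 81 − 351 = -270°, but |-270| > 180 so the shorter arc goes the other way: Δh = -270 + 360 = 90°.
H = 351 + 0.73 × (90) = 416.7 → 417 → 417 mod 360 = 57°

57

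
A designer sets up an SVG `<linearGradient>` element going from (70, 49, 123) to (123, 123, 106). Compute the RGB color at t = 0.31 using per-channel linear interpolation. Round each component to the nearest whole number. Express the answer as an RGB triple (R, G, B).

(86, 72, 118)

R = 70 + 0.31 × (123 − 70) = 70 + 0.31 × 53 = 86.43 → 86
G = 49 + 0.31 × (123 − 49) = 49 + 0.31 × 74 = 71.94 → 72
B = 123 + 0.31 × (106 − 123) = 123 + 0.31 × -17 = 117.73 → 118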